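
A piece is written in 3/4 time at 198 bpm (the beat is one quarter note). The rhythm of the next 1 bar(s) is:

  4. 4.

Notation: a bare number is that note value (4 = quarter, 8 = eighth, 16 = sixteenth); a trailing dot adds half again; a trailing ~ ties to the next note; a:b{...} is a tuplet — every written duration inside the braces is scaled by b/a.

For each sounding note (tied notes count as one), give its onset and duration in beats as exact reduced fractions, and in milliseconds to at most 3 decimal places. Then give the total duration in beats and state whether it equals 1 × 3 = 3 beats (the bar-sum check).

1) 0.0ms=0b +454.545ms=3/2b
2) 454.545ms=3/2b +454.545ms=3/2b
Σ=3b of 3 (198bpm 3/4) — PASS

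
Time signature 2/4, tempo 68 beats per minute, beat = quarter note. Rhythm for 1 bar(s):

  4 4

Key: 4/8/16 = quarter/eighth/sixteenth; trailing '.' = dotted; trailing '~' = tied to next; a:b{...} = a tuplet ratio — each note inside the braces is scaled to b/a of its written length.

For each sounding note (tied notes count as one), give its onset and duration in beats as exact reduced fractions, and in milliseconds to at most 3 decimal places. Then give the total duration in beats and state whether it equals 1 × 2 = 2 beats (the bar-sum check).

1) 0.0ms=0b +882.353ms=1b
2) 882.353ms=1b +882.353ms=1b
Σ=2b of 2 (68bpm 2/4) — PASS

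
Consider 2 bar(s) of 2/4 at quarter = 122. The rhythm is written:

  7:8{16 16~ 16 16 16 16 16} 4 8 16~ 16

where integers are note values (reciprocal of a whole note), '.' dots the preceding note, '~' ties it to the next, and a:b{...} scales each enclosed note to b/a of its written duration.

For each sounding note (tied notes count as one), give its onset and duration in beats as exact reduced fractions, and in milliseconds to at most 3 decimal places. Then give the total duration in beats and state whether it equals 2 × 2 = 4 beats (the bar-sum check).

1) 0.0ms=0b +140.515ms=2/7b
2) 140.515ms=2/7b +281.03ms=4/7b
3) 421.546ms=6/7b +140.515ms=2/7b
4) 562.061ms=8/7b +140.515ms=2/7b
5) 702.576ms=10/7b +140.515ms=2/7b
6) 843.091ms=12/7b +140.515ms=2/7b
7) 983.607ms=2b +491.803ms=1b
8) 1475.41ms=3b +245.902ms=1/2b
9) 1721.311ms=7/2b +245.902ms=1/2b
Σ=4b of 4 (122bpm 2/4) — PASS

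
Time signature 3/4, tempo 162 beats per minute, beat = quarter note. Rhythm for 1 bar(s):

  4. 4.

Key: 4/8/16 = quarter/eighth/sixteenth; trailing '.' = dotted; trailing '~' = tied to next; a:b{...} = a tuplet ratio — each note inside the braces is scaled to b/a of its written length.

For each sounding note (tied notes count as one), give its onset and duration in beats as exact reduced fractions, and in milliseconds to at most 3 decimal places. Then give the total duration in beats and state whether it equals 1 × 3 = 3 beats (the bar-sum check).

1) 0.0ms=0b +555.556ms=3/2b
2) 555.556ms=3/2b +555.556ms=3/2b
Σ=3b of 3 (162bpm 3/4) — PASS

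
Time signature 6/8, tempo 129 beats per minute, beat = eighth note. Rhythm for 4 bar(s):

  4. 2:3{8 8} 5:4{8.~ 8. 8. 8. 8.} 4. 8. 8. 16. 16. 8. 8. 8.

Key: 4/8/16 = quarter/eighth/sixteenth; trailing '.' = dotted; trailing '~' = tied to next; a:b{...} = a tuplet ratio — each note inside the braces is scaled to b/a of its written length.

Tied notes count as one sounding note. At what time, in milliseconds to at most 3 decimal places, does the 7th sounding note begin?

1. 0.0ms @ 0 + 1395.349ms (3)
2. 1395.349ms @ 3 + 697.674ms (3/2)
3. 2093.023ms @ 9/2 + 697.674ms (3/2)
4. 2790.698ms @ 6 + 1116.279ms (12/5)
5. 3906.977ms @ 42/5 + 558.14ms (6/5)
6. 4465.116ms @ 48/5 + 558.14ms (6/5)
7. 5023.256ms @ 54/5 + 558.14ms (6/5)
8. 5581.395ms @ 12 + 1395.349ms (3)
9. 6976.744ms @ 15 + 697.674ms (3/2)
10. 7674.419ms @ 33/2 + 697.674ms (3/2)
11. 8372.093ms @ 18 + 348.837ms (3/4)
12. 8720.93ms @ 75/4 + 348.837ms (3/4)
13. 9069.767ms @ 39/2 + 697.674ms (3/2)
14. 9767.442ms @ 21 + 697.674ms (3/2)
15. 10465.116ms @ 45/2 + 697.674ms (3/2)

note 7 onset = 54/5b = 5023.256ms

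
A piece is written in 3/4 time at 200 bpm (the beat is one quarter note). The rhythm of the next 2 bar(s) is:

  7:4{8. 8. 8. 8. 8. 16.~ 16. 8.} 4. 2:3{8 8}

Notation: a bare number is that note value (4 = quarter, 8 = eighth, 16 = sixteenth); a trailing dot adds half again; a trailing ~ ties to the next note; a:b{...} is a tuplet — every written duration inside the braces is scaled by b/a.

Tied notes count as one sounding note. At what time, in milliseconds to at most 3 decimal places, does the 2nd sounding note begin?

note 2 onset = 3/7b = 128.571ms

1. 0.0ms @ 0 + 128.571ms (3/7)
2. 128.571ms @ 3/7 + 128.571ms (3/7)
3. 257.143ms @ 6/7 + 128.571ms (3/7)
4. 385.714ms @ 9/7 + 128.571ms (3/7)
5. 514.286ms @ 12/7 + 128.571ms (3/7)
6. 642.857ms @ 15/7 + 128.571ms (3/7)
7. 771.429ms @ 18/7 + 128.571ms (3/7)
8. 900.0ms @ 3 + 450.0ms (3/2)
9. 1350.0ms @ 9/2 + 225.0ms (3/4)
10. 1575.0ms @ 21/4 + 225.0ms (3/4)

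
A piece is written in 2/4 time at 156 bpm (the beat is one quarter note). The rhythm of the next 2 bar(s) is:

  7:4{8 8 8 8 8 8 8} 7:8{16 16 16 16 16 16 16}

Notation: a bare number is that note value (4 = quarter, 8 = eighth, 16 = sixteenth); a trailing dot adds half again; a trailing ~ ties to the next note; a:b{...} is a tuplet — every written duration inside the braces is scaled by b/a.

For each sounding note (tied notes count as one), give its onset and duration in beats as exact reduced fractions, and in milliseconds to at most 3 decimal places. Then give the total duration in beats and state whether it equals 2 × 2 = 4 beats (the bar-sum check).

1) 0.0ms=0b +109.89ms=2/7b
2) 109.89ms=2/7b +109.89ms=2/7b
3) 219.78ms=4/7b +109.89ms=2/7b
4) 329.67ms=6/7b +109.89ms=2/7b
5) 439.56ms=8/7b +109.89ms=2/7b
6) 549.451ms=10/7b +109.89ms=2/7b
7) 659.341ms=12/7b +109.89ms=2/7b
8) 769.231ms=2b +109.89ms=2/7b
9) 879.121ms=16/7b +109.89ms=2/7b
10) 989.011ms=18/7b +109.89ms=2/7b
11) 1098.901ms=20/7b +109.89ms=2/7b
12) 1208.791ms=22/7b +109.89ms=2/7b
13) 1318.681ms=24/7b +109.89ms=2/7b
14) 1428.571ms=26/7b +109.89ms=2/7b
Σ=4b of 4 (156bpm 2/4) — PASS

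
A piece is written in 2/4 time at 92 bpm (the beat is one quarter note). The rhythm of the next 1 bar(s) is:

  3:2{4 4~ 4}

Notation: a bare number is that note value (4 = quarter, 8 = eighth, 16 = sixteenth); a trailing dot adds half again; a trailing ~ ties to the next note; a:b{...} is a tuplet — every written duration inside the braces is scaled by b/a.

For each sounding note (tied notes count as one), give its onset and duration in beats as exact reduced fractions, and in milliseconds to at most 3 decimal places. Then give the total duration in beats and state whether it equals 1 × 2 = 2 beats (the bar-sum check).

1) 0.0ms=0b +434.783ms=2/3b
2) 434.783ms=2/3b +869.565ms=4/3b
Σ=2b of 2 (92bpm 2/4) — PASS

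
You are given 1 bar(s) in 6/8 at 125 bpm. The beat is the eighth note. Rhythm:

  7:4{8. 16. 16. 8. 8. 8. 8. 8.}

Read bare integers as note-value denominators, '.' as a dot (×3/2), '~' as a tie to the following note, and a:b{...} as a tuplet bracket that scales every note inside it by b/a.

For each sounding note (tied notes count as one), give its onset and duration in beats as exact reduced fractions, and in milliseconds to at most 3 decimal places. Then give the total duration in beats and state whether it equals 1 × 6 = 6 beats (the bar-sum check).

1) 0.0ms=0b +411.429ms=6/7b
2) 411.429ms=6/7b +205.714ms=3/7b
3) 617.143ms=9/7b +205.714ms=3/7b
4) 822.857ms=12/7b +411.429ms=6/7b
5) 1234.286ms=18/7b +411.429ms=6/7b
6) 1645.714ms=24/7b +411.429ms=6/7b
7) 2057.143ms=30/7b +411.429ms=6/7b
8) 2468.571ms=36/7b +411.429ms=6/7b
Σ=6b of 6 (125bpm 6/8) — PASS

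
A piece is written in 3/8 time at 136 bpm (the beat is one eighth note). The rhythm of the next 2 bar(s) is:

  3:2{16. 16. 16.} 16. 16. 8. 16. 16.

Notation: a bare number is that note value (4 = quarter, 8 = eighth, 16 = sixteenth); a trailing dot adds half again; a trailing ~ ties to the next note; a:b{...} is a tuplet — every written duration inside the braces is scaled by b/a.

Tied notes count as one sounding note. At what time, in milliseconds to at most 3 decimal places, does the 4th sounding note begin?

1. 0.0ms @ 0 + 220.588ms (1/2)
2. 220.588ms @ 1/2 + 220.588ms (1/2)
3. 441.176ms @ 1 + 220.588ms (1/2)
4. 661.765ms @ 3/2 + 330.882ms (3/4)
5. 992.647ms @ 9/4 + 330.882ms (3/4)
6. 1323.529ms @ 3 + 661.765ms (3/2)
7. 1985.294ms @ 9/2 + 330.882ms (3/4)
8. 2316.176ms @ 21/4 + 330.882ms (3/4)

note 4 onset = 3/2b = 661.765ms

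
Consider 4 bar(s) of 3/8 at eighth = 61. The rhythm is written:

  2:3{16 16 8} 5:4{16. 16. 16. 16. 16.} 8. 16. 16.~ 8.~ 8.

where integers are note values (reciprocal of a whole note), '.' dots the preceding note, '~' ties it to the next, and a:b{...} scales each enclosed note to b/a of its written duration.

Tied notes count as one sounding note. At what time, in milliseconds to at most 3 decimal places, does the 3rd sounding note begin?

1. 0.0ms @ 0 + 737.705ms (3/4)
2. 737.705ms @ 3/4 + 737.705ms (3/4)
3. 1475.41ms @ 3/2 + 1475.41ms (3/2)
4. 2950.82ms @ 3 + 590.164ms (3/5)
5. 3540.984ms @ 18/5 + 590.164ms (3/5)
6. 4131.148ms @ 21/5 + 590.164ms (3/5)
7. 4721.311ms @ 24/5 + 590.164ms (3/5)
8. 5311.475ms @ 27/5 + 590.164ms (3/5)
9. 5901.639ms @ 6 + 1475.41ms (3/2)
10. 7377.049ms @ 15/2 + 737.705ms (3/4)
11. 8114.754ms @ 33/4 + 3688.525ms (15/4)

note 3 onset = 3/2b = 1475.41ms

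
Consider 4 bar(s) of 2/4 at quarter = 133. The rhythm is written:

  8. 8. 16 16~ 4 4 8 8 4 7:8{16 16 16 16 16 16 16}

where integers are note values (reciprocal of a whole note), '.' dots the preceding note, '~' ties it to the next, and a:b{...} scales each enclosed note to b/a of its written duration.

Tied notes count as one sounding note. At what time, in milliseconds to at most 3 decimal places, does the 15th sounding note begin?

1. 0.0ms @ 0 + 338.346ms (3/4)
2. 338.346ms @ 3/4 + 338.346ms (3/4)
3. 676.692ms @ 3/2 + 112.782ms (1/4)
4. 789.474ms @ 7/4 + 563.91ms (5/4)
5. 1353.383ms @ 3 + 451.128ms (1)
6. 1804.511ms @ 4 + 225.564ms (1/2)
7. 2030.075ms @ 9/2 + 225.564ms (1/2)
8. 2255.639ms @ 5 + 451.128ms (1)
9. 2706.767ms @ 6 + 128.894ms (2/7)
10. 2835.661ms @ 44/7 + 128.894ms (2/7)
11. 2964.554ms @ 46/7 + 128.894ms (2/7)
12. 3093.448ms @ 48/7 + 128.894ms (2/7)
13. 3222.342ms @ 50/7 + 128.894ms (2/7)
14. 3351.235ms @ 52/7 + 128.894ms (2/7)
15. 3480.129ms @ 54/7 + 128.894ms (2/7)

note 15 onset = 54/7b = 3480.129ms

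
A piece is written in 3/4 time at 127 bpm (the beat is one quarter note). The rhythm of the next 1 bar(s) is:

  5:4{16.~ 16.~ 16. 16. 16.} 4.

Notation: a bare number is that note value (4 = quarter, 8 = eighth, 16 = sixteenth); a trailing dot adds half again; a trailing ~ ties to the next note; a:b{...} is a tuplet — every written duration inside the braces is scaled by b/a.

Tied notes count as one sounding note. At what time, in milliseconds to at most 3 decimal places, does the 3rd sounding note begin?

note 3 onset = 6/5b = 566.929ms

1. 0.0ms @ 0 + 425.197ms (9/10)
2. 425.197ms @ 9/10 + 141.732ms (3/10)
3. 566.929ms @ 6/5 + 141.732ms (3/10)
4. 708.661ms @ 3/2 + 708.661ms (3/2)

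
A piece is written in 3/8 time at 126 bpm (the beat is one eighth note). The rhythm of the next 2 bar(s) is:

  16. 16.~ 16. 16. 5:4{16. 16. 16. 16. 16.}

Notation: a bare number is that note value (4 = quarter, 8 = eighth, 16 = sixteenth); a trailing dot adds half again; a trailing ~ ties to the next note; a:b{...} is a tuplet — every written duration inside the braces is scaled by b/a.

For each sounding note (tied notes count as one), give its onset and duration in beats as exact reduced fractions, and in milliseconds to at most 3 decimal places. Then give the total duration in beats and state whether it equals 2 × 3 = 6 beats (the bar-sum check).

1) 0.0ms=0b +357.143ms=3/4b
2) 357.143ms=3/4b +714.286ms=3/2b
3) 1071.429ms=9/4b +357.143ms=3/4b
4) 1428.571ms=3b +285.714ms=3/5b
5) 1714.286ms=18/5b +285.714ms=3/5b
6) 2000.0ms=21/5b +285.714ms=3/5b
7) 2285.714ms=24/5b +285.714ms=3/5b
8) 2571.429ms=27/5b +285.714ms=3/5b
Σ=6b of 6 (126bpm 3/8) — PASS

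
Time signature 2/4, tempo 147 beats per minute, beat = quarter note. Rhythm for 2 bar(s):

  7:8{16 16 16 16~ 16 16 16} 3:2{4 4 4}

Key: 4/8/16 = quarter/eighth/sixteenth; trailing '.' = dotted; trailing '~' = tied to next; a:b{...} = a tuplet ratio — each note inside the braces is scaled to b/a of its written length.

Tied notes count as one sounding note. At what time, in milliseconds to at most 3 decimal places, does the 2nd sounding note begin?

note 2 onset = 2/7b = 116.618ms

1. 0.0ms @ 0 + 116.618ms (2/7)
2. 116.618ms @ 2/7 + 116.618ms (2/7)
3. 233.236ms @ 4/7 + 116.618ms (2/7)
4. 349.854ms @ 6/7 + 233.236ms (4/7)
5. 583.09ms @ 10/7 + 116.618ms (2/7)
6. 699.708ms @ 12/7 + 116.618ms (2/7)
7. 816.327ms @ 2 + 272.109ms (2/3)
8. 1088.435ms @ 8/3 + 272.109ms (2/3)
9. 1360.544ms @ 10/3 + 272.109ms (2/3)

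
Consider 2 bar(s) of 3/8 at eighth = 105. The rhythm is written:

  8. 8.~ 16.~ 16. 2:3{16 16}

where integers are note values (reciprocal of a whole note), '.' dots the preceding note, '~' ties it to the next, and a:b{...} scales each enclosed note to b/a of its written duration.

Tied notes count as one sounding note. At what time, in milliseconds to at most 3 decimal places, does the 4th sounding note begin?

1. 0.0ms @ 0 + 857.143ms (3/2)
2. 857.143ms @ 3/2 + 1714.286ms (3)
3. 2571.429ms @ 9/2 + 428.571ms (3/4)
4. 3000.0ms @ 21/4 + 428.571ms (3/4)

note 4 onset = 21/4b = 3000.0ms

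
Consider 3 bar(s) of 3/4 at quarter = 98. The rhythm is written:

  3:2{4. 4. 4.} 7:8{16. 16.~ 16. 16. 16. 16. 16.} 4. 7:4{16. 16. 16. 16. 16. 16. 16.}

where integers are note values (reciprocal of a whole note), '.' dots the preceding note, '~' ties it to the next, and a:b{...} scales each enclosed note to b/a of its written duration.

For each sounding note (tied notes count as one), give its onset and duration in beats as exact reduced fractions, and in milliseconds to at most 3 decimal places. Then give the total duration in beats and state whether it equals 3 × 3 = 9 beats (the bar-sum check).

1) 0.0ms=0b +612.245ms=1b
2) 612.245ms=1b +612.245ms=1b
3) 1224.49ms=2b +612.245ms=1b
4) 1836.735ms=3b +262.391ms=3/7b
5) 2099.125ms=24/7b +524.781ms=6/7b
6) 2623.907ms=30/7b +262.391ms=3/7b
7) 2886.297ms=33/7b +262.391ms=3/7b
8) 3148.688ms=36/7b +262.391ms=3/7b
9) 3411.079ms=39/7b +262.391ms=3/7b
10) 3673.469ms=6b +918.367ms=3/2b
11) 4591.837ms=15/2b +131.195ms=3/14b
12) 4723.032ms=54/7b +131.195ms=3/14b
13) 4854.227ms=111/14b +131.195ms=3/14b
14) 4985.423ms=57/7b +131.195ms=3/14b
15) 5116.618ms=117/14b +131.195ms=3/14b
16) 5247.813ms=60/7b +131.195ms=3/14b
17) 5379.009ms=123/14b +131.195ms=3/14b
Σ=9b of 9 (98bpm 3/4) — PASS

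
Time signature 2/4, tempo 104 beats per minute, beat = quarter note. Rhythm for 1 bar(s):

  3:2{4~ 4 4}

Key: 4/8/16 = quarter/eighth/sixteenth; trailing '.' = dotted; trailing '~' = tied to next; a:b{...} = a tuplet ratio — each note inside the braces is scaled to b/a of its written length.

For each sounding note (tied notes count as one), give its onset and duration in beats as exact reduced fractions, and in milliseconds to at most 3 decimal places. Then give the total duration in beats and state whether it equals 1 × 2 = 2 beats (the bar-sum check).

1) 0.0ms=0b +769.231ms=4/3b
2) 769.231ms=4/3b +384.615ms=2/3b
Σ=2b of 2 (104bpm 2/4) — PASS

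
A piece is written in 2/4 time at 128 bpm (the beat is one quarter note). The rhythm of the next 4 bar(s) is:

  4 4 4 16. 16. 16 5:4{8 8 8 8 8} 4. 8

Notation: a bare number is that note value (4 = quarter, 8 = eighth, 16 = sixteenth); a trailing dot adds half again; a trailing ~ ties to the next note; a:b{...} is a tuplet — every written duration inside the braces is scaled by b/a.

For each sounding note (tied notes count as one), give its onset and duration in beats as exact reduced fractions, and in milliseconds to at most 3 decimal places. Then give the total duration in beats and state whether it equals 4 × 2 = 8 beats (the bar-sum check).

1) 0.0ms=0b +468.75ms=1b
2) 468.75ms=1b +468.75ms=1b
3) 937.5ms=2b +468.75ms=1b
4) 1406.25ms=3b +175.781ms=3/8b
5) 1582.031ms=27/8b +175.781ms=3/8b
6) 1757.812ms=15/4b +117.188ms=1/4b
7) 1875.0ms=4b +187.5ms=2/5b
8) 2062.5ms=22/5b +187.5ms=2/5b
9) 2250.0ms=24/5b +187.5ms=2/5b
10) 2437.5ms=26/5b +187.5ms=2/5b
11) 2625.0ms=28/5b +187.5ms=2/5b
12) 2812.5ms=6b +703.125ms=3/2b
13) 3515.625ms=15/2b +234.375ms=1/2b
Σ=8b of 8 (128bpm 2/4) — PASS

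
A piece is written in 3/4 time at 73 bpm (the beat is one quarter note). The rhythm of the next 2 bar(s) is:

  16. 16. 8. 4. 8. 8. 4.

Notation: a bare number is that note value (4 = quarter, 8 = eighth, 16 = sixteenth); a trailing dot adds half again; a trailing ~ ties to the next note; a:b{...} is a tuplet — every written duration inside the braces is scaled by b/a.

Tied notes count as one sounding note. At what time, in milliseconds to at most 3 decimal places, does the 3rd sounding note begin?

note 3 onset = 3/4b = 616.438ms

1. 0.0ms @ 0 + 308.219ms (3/8)
2. 308.219ms @ 3/8 + 308.219ms (3/8)
3. 616.438ms @ 3/4 + 616.438ms (3/4)
4. 1232.877ms @ 3/2 + 1232.877ms (3/2)
5. 2465.753ms @ 3 + 616.438ms (3/4)
6. 3082.192ms @ 15/4 + 616.438ms (3/4)
7. 3698.63ms @ 9/2 + 1232.877ms (3/2)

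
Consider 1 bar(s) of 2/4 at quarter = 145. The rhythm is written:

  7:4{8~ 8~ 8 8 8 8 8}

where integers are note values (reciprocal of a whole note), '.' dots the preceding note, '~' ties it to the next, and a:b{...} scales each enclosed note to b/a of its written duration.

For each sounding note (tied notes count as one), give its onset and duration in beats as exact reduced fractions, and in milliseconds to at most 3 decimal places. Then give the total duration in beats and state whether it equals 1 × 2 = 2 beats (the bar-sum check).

1) 0.0ms=0b +354.68ms=6/7b
2) 354.68ms=6/7b +118.227ms=2/7b
3) 472.906ms=8/7b +118.227ms=2/7b
4) 591.133ms=10/7b +118.227ms=2/7b
5) 709.36ms=12/7b +118.227ms=2/7b
Σ=2b of 2 (145bpm 2/4) — PASS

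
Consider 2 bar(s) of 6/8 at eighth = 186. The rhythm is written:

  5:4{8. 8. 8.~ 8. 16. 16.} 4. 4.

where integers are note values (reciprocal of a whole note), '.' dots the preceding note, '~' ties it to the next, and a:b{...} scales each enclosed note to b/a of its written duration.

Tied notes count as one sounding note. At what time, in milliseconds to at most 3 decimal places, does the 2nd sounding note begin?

note 2 onset = 6/5b = 387.097ms

1. 0.0ms @ 0 + 387.097ms (6/5)
2. 387.097ms @ 6/5 + 387.097ms (6/5)
3. 774.194ms @ 12/5 + 774.194ms (12/5)
4. 1548.387ms @ 24/5 + 193.548ms (3/5)
5. 1741.935ms @ 27/5 + 193.548ms (3/5)
6. 1935.484ms @ 6 + 967.742ms (3)
7. 2903.226ms @ 9 + 967.742ms (3)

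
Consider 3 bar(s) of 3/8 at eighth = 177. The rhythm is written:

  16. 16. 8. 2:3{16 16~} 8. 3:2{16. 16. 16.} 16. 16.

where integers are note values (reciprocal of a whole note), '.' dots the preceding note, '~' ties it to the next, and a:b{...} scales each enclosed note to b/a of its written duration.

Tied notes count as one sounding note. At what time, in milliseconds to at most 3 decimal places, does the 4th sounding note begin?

1. 0.0ms @ 0 + 254.237ms (3/4)
2. 254.237ms @ 3/4 + 254.237ms (3/4)
3. 508.475ms @ 3/2 + 508.475ms (3/2)
4. 1016.949ms @ 3 + 254.237ms (3/4)
5. 1271.186ms @ 15/4 + 762.712ms (9/4)
6. 2033.898ms @ 6 + 169.492ms (1/2)
7. 2203.39ms @ 13/2 + 169.492ms (1/2)
8. 2372.881ms @ 7 + 169.492ms (1/2)
9. 2542.373ms @ 15/2 + 254.237ms (3/4)
10. 2796.61ms @ 33/4 + 254.237ms (3/4)

note 4 onset = 3b = 1016.949ms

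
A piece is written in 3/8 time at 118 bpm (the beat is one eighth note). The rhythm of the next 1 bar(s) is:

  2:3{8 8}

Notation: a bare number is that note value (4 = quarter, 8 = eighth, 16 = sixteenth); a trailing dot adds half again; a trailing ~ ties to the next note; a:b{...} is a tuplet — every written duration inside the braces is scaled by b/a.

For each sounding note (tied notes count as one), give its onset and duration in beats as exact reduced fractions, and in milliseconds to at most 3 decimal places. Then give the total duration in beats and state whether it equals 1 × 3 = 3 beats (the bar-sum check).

1) 0.0ms=0b +762.712ms=3/2b
2) 762.712ms=3/2b +762.712ms=3/2b
Σ=3b of 3 (118bpm 3/8) — PASS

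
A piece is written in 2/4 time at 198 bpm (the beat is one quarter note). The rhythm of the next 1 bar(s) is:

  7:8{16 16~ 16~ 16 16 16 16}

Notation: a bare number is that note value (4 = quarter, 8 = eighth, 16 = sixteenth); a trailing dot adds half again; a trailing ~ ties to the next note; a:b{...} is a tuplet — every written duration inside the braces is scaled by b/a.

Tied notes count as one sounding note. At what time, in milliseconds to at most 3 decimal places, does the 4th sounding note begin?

note 4 onset = 10/7b = 432.9ms

1. 0.0ms @ 0 + 86.58ms (2/7)
2. 86.58ms @ 2/7 + 259.74ms (6/7)
3. 346.32ms @ 8/7 + 86.58ms (2/7)
4. 432.9ms @ 10/7 + 86.58ms (2/7)
5. 519.481ms @ 12/7 + 86.58ms (2/7)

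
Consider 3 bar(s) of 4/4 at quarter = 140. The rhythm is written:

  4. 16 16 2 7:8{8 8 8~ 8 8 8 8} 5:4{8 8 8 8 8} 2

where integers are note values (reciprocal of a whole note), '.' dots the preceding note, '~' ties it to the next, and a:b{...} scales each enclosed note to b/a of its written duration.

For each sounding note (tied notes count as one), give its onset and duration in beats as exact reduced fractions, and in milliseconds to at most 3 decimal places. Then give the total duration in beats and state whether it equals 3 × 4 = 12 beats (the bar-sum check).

1) 0.0ms=0b +642.857ms=3/2b
2) 642.857ms=3/2b +107.143ms=1/4b
3) 750.0ms=7/4b +107.143ms=1/4b
4) 857.143ms=2b +857.143ms=2b
5) 1714.286ms=4b +244.898ms=4/7b
6) 1959.184ms=32/7b +244.898ms=4/7b
7) 2204.082ms=36/7b +489.796ms=8/7b
8) 2693.878ms=44/7b +244.898ms=4/7b
9) 2938.776ms=48/7b +244.898ms=4/7b
10) 3183.673ms=52/7b +244.898ms=4/7b
11) 3428.571ms=8b +171.429ms=2/5b
12) 3600.0ms=42/5b +171.429ms=2/5b
13) 3771.429ms=44/5b +171.429ms=2/5b
14) 3942.857ms=46/5b +171.429ms=2/5b
15) 4114.286ms=48/5b +171.429ms=2/5b
16) 4285.714ms=10b +857.143ms=2b
Σ=12b of 12 (140bpm 4/4) — PASS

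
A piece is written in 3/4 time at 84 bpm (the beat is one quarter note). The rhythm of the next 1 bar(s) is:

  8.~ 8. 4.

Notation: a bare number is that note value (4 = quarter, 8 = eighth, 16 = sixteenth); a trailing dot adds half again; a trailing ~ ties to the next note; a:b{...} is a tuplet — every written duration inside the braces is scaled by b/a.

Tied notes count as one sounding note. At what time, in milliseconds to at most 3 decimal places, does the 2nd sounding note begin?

note 2 onset = 3/2b = 1071.429ms

1. 0.0ms @ 0 + 1071.429ms (3/2)
2. 1071.429ms @ 3/2 + 1071.429ms (3/2)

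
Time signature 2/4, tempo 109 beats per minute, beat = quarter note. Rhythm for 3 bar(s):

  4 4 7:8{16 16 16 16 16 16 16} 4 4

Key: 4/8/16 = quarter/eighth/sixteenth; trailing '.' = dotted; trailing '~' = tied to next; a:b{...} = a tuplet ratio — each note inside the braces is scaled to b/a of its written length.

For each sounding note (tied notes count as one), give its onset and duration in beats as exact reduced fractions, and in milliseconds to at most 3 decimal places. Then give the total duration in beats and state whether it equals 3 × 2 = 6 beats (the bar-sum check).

1) 0.0ms=0b +550.459ms=1b
2) 550.459ms=1b +550.459ms=1b
3) 1100.917ms=2b +157.274ms=2/7b
4) 1258.191ms=16/7b +157.274ms=2/7b
5) 1415.465ms=18/7b +157.274ms=2/7b
6) 1572.739ms=20/7b +157.274ms=2/7b
7) 1730.013ms=22/7b +157.274ms=2/7b
8) 1887.287ms=24/7b +157.274ms=2/7b
9) 2044.561ms=26/7b +157.274ms=2/7b
10) 2201.835ms=4b +550.459ms=1b
11) 2752.294ms=5b +550.459ms=1b
Σ=6b of 6 (109bpm 2/4) — PASS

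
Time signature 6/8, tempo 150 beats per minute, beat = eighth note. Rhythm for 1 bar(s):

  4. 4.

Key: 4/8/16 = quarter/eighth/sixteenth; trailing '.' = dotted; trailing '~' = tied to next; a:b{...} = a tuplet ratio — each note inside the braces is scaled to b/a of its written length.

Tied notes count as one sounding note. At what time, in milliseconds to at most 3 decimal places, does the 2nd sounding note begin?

note 2 onset = 3b = 1200.0ms

1. 0.0ms @ 0 + 1200.0ms (3)
2. 1200.0ms @ 3 + 1200.0ms (3)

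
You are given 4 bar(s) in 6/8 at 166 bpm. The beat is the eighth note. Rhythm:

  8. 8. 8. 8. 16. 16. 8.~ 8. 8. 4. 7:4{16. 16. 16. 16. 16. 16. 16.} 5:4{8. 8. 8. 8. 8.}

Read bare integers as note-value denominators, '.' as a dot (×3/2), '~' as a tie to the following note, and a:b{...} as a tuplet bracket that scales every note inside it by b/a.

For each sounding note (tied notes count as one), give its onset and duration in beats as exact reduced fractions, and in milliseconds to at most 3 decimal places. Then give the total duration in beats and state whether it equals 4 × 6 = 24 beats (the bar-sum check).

1) 0.0ms=0b +542.169ms=3/2b
2) 542.169ms=3/2b +542.169ms=3/2b
3) 1084.337ms=3b +542.169ms=3/2b
4) 1626.506ms=9/2b +542.169ms=3/2b
5) 2168.675ms=6b +271.084ms=3/4b
6) 2439.759ms=27/4b +271.084ms=3/4b
7) 2710.843ms=15/2b +1084.337ms=3b
8) 3795.181ms=21/2b +542.169ms=3/2b
9) 4337.349ms=12b +1084.337ms=3b
10) 5421.687ms=15b +154.905ms=3/7b
11) 5576.592ms=108/7b +154.905ms=3/7b
12) 5731.497ms=111/7b +154.905ms=3/7b
13) 5886.403ms=114/7b +154.905ms=3/7b
14) 6041.308ms=117/7b +154.905ms=3/7b
15) 6196.213ms=120/7b +154.905ms=3/7b
16) 6351.119ms=123/7b +154.905ms=3/7b
17) 6506.024ms=18b +433.735ms=6/5b
18) 6939.759ms=96/5b +433.735ms=6/5b
19) 7373.494ms=102/5b +433.735ms=6/5b
20) 7807.229ms=108/5b +433.735ms=6/5b
21) 8240.964ms=114/5b +433.735ms=6/5b
Σ=24b of 24 (166bpm 6/8) — PASS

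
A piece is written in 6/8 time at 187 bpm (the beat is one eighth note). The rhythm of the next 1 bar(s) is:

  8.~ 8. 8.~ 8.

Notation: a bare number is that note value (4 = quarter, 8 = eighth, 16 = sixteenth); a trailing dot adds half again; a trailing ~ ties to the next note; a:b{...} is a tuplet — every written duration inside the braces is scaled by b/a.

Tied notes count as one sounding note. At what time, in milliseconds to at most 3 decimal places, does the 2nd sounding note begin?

1. 0.0ms @ 0 + 962.567ms (3)
2. 962.567ms @ 3 + 962.567ms (3)

note 2 onset = 3b = 962.567ms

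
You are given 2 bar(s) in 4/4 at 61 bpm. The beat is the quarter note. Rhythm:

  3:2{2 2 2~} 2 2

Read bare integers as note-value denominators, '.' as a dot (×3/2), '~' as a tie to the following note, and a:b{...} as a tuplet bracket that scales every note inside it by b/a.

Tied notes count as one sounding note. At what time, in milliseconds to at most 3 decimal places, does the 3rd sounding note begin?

1. 0.0ms @ 0 + 1311.475ms (4/3)
2. 1311.475ms @ 4/3 + 1311.475ms (4/3)
3. 2622.951ms @ 8/3 + 3278.689ms (10/3)
4. 5901.639ms @ 6 + 1967.213ms (2)

note 3 onset = 8/3b = 2622.951ms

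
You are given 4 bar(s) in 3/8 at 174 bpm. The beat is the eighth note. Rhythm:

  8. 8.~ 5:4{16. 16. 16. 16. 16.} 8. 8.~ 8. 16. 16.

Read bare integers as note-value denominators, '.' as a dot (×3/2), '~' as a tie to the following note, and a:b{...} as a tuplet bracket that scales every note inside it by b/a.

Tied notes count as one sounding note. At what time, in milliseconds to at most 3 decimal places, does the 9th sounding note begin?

1. 0.0ms @ 0 + 517.241ms (3/2)
2. 517.241ms @ 3/2 + 724.138ms (21/10)
3. 1241.379ms @ 18/5 + 206.897ms (3/5)
4. 1448.276ms @ 21/5 + 206.897ms (3/5)
5. 1655.172ms @ 24/5 + 206.897ms (3/5)
6. 1862.069ms @ 27/5 + 206.897ms (3/5)
7. 2068.966ms @ 6 + 517.241ms (3/2)
8. 2586.207ms @ 15/2 + 1034.483ms (3)
9. 3620.69ms @ 21/2 + 258.621ms (3/4)
10. 3879.31ms @ 45/4 + 258.621ms (3/4)

note 9 onset = 21/2b = 3620.69ms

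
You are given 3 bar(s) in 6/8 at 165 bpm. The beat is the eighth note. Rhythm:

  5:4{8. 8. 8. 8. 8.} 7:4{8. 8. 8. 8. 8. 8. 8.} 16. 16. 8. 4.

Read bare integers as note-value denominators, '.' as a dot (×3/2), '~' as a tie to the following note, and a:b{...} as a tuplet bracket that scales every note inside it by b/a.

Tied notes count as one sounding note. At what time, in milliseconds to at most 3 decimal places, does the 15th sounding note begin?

note 15 onset = 27/2b = 4909.091ms

1. 0.0ms @ 0 + 436.364ms (6/5)
2. 436.364ms @ 6/5 + 436.364ms (6/5)
3. 872.727ms @ 12/5 + 436.364ms (6/5)
4. 1309.091ms @ 18/5 + 436.364ms (6/5)
5. 1745.455ms @ 24/5 + 436.364ms (6/5)
6. 2181.818ms @ 6 + 311.688ms (6/7)
7. 2493.506ms @ 48/7 + 311.688ms (6/7)
8. 2805.195ms @ 54/7 + 311.688ms (6/7)
9. 3116.883ms @ 60/7 + 311.688ms (6/7)
10. 3428.571ms @ 66/7 + 311.688ms (6/7)
11. 3740.26ms @ 72/7 + 311.688ms (6/7)
12. 4051.948ms @ 78/7 + 311.688ms (6/7)
13. 4363.636ms @ 12 + 272.727ms (3/4)
14. 4636.364ms @ 51/4 + 272.727ms (3/4)
15. 4909.091ms @ 27/2 + 545.455ms (3/2)
16. 5454.545ms @ 15 + 1090.909ms (3)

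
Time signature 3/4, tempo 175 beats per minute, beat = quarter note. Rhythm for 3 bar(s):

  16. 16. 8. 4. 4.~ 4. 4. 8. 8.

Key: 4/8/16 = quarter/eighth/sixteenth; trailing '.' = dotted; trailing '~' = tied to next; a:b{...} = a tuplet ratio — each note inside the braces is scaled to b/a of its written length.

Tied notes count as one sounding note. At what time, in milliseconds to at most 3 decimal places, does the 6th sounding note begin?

1. 0.0ms @ 0 + 128.571ms (3/8)
2. 128.571ms @ 3/8 + 128.571ms (3/8)
3. 257.143ms @ 3/4 + 257.143ms (3/4)
4. 514.286ms @ 3/2 + 514.286ms (3/2)
5. 1028.571ms @ 3 + 1028.571ms (3)
6. 2057.143ms @ 6 + 514.286ms (3/2)
7. 2571.429ms @ 15/2 + 257.143ms (3/4)
8. 2828.571ms @ 33/4 + 257.143ms (3/4)

note 6 onset = 6b = 2057.143ms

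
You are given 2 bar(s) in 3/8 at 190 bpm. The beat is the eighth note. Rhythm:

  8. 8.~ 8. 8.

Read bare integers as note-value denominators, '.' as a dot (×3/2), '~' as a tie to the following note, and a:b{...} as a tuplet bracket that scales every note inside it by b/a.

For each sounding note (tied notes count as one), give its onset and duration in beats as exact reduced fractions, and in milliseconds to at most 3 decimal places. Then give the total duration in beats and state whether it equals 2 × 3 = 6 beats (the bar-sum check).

1) 0.0ms=0b +473.684ms=3/2b
2) 473.684ms=3/2b +947.368ms=3b
3) 1421.053ms=9/2b +473.684ms=3/2b
Σ=6b of 6 (190bpm 3/8) — PASS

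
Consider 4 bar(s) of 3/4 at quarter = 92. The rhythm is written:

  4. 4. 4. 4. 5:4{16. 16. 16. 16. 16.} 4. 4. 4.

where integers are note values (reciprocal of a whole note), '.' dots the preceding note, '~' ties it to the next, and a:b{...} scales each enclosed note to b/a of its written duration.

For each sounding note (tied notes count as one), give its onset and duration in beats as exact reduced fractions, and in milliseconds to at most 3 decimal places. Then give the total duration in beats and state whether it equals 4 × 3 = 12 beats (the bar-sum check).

1) 0.0ms=0b +978.261ms=3/2b
2) 978.261ms=3/2b +978.261ms=3/2b
3) 1956.522ms=3b +978.261ms=3/2b
4) 2934.783ms=9/2b +978.261ms=3/2b
5) 3913.043ms=6b +195.652ms=3/10b
6) 4108.696ms=63/10b +195.652ms=3/10b
7) 4304.348ms=33/5b +195.652ms=3/10b
8) 4500.0ms=69/10b +195.652ms=3/10b
9) 4695.652ms=36/5b +195.652ms=3/10b
10) 4891.304ms=15/2b +978.261ms=3/2b
11) 5869.565ms=9b +978.261ms=3/2b
12) 6847.826ms=21/2b +978.261ms=3/2b
Σ=12b of 12 (92bpm 3/4) — PASS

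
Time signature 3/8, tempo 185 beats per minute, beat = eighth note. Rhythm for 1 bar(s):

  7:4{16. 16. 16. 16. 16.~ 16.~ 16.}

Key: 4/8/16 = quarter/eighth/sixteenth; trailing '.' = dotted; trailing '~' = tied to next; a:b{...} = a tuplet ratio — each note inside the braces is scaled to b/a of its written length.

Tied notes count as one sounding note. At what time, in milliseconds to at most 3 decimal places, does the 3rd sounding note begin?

1. 0.0ms @ 0 + 138.996ms (3/7)
2. 138.996ms @ 3/7 + 138.996ms (3/7)
3. 277.992ms @ 6/7 + 138.996ms (3/7)
4. 416.988ms @ 9/7 + 138.996ms (3/7)
5. 555.985ms @ 12/7 + 416.988ms (9/7)

note 3 onset = 6/7b = 277.992ms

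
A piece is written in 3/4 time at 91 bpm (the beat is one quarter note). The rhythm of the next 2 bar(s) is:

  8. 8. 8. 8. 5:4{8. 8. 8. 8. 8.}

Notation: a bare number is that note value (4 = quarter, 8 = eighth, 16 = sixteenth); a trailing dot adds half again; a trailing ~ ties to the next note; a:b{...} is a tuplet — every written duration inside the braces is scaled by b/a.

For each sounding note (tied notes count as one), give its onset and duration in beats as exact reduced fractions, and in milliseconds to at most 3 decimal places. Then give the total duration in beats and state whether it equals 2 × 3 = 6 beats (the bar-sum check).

1) 0.0ms=0b +494.505ms=3/4b
2) 494.505ms=3/4b +494.505ms=3/4b
3) 989.011ms=3/2b +494.505ms=3/4b
4) 1483.516ms=9/4b +494.505ms=3/4b
5) 1978.022ms=3b +395.604ms=3/5b
6) 2373.626ms=18/5b +395.604ms=3/5b
7) 2769.231ms=21/5b +395.604ms=3/5b
8) 3164.835ms=24/5b +395.604ms=3/5b
9) 3560.44ms=27/5b +395.604ms=3/5b
Σ=6b of 6 (91bpm 3/4) — PASS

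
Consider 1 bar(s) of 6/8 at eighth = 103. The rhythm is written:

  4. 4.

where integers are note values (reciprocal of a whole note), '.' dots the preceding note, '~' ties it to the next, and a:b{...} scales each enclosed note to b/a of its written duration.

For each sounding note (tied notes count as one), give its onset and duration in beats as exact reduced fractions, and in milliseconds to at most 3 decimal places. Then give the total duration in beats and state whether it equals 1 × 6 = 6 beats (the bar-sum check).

1) 0.0ms=0b +1747.573ms=3b
2) 1747.573ms=3b +1747.573ms=3b
Σ=6b of 6 (103bpm 6/8) — PASS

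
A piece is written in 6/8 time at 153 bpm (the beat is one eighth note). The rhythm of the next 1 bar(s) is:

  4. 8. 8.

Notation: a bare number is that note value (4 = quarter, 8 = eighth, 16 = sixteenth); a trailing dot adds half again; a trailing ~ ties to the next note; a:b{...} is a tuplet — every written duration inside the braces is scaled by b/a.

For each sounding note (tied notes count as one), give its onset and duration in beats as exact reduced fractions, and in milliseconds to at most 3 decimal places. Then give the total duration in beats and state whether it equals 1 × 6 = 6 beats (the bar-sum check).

1) 0.0ms=0b +1176.471ms=3b
2) 1176.471ms=3b +588.235ms=3/2b
3) 1764.706ms=9/2b +588.235ms=3/2b
Σ=6b of 6 (153bpm 6/8) — PASS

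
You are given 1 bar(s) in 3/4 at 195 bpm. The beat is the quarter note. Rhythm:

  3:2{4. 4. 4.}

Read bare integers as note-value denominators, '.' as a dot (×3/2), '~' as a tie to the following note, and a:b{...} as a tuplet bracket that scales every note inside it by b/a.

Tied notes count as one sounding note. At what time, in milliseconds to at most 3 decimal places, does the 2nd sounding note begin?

note 2 onset = 1b = 307.692ms

1. 0.0ms @ 0 + 307.692ms (1)
2. 307.692ms @ 1 + 307.692ms (1)
3. 615.385ms @ 2 + 307.692ms (1)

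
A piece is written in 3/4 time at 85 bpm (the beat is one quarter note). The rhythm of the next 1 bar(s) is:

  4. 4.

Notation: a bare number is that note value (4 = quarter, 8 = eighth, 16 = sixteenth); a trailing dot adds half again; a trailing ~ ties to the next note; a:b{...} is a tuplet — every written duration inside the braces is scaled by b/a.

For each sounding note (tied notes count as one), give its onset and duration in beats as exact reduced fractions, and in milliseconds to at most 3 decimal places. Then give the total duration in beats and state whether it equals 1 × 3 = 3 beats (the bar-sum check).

1) 0.0ms=0b +1058.824ms=3/2b
2) 1058.824ms=3/2b +1058.824ms=3/2b
Σ=3b of 3 (85bpm 3/4) — PASS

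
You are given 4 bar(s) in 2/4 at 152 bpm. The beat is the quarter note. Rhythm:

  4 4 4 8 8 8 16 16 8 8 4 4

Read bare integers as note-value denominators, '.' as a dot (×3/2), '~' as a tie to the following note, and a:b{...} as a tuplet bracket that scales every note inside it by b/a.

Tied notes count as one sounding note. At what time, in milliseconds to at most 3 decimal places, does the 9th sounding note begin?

note 9 onset = 5b = 1973.684ms

1. 0.0ms @ 0 + 394.737ms (1)
2. 394.737ms @ 1 + 394.737ms (1)
3. 789.474ms @ 2 + 394.737ms (1)
4. 1184.211ms @ 3 + 197.368ms (1/2)
5. 1381.579ms @ 7/2 + 197.368ms (1/2)
6. 1578.947ms @ 4 + 197.368ms (1/2)
7. 1776.316ms @ 9/2 + 98.684ms (1/4)
8. 1875.0ms @ 19/4 + 98.684ms (1/4)
9. 1973.684ms @ 5 + 197.368ms (1/2)
10. 2171.053ms @ 11/2 + 197.368ms (1/2)
11. 2368.421ms @ 6 + 394.737ms (1)
12. 2763.158ms @ 7 + 394.737ms (1)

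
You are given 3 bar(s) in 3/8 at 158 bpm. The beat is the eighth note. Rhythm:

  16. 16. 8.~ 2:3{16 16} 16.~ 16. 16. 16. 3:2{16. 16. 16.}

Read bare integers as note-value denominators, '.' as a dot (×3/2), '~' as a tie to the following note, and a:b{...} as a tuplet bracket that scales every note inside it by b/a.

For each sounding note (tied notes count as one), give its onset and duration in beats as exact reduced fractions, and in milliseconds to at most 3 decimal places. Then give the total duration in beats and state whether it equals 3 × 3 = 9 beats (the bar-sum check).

1) 0.0ms=0b +284.81ms=3/4b
2) 284.81ms=3/4b +284.81ms=3/4b
3) 569.62ms=3/2b +854.43ms=9/4b
4) 1424.051ms=15/4b +284.81ms=3/4b
5) 1708.861ms=9/2b +569.62ms=3/2b
6) 2278.481ms=6b +284.81ms=3/4b
7) 2563.291ms=27/4b +284.81ms=3/4b
8) 2848.101ms=15/2b +189.873ms=1/2b
9) 3037.975ms=8b +189.873ms=1/2b
10) 3227.848ms=17/2b +189.873ms=1/2b
Σ=9b of 9 (158bpm 3/8) — PASS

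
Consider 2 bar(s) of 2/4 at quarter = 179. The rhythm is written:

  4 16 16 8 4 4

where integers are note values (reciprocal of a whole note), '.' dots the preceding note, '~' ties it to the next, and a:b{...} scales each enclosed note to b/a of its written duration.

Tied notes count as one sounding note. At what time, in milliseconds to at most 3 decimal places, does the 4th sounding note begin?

note 4 onset = 3/2b = 502.793ms

1. 0.0ms @ 0 + 335.196ms (1)
2. 335.196ms @ 1 + 83.799ms (1/4)
3. 418.994ms @ 5/4 + 83.799ms (1/4)
4. 502.793ms @ 3/2 + 167.598ms (1/2)
5. 670.391ms @ 2 + 335.196ms (1)
6. 1005.587ms @ 3 + 335.196ms (1)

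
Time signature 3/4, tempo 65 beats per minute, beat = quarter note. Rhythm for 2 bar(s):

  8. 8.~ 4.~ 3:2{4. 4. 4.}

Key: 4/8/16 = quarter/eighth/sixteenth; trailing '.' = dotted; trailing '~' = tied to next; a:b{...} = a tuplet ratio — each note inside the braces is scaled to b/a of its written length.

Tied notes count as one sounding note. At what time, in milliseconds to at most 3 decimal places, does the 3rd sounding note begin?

note 3 onset = 4b = 3692.308ms

1. 0.0ms @ 0 + 692.308ms (3/4)
2. 692.308ms @ 3/4 + 3000.0ms (13/4)
3. 3692.308ms @ 4 + 923.077ms (1)
4. 4615.385ms @ 5 + 923.077ms (1)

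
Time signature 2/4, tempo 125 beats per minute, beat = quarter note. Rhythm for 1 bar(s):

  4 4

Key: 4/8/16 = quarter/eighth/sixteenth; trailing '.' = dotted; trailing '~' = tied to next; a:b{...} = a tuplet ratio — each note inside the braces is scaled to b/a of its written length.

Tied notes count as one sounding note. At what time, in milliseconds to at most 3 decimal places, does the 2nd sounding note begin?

note 2 onset = 1b = 480.0ms

1. 0.0ms @ 0 + 480.0ms (1)
2. 480.0ms @ 1 + 480.0ms (1)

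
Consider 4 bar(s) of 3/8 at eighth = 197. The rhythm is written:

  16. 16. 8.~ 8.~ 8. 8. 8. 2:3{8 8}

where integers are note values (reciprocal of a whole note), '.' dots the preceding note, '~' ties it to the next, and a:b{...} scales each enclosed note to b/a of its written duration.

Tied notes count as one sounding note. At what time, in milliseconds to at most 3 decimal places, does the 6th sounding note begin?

note 6 onset = 9b = 2741.117ms

1. 0.0ms @ 0 + 228.426ms (3/4)
2. 228.426ms @ 3/4 + 228.426ms (3/4)
3. 456.853ms @ 3/2 + 1370.558ms (9/2)
4. 1827.411ms @ 6 + 456.853ms (3/2)
5. 2284.264ms @ 15/2 + 456.853ms (3/2)
6. 2741.117ms @ 9 + 456.853ms (3/2)
7. 3197.97ms @ 21/2 + 456.853ms (3/2)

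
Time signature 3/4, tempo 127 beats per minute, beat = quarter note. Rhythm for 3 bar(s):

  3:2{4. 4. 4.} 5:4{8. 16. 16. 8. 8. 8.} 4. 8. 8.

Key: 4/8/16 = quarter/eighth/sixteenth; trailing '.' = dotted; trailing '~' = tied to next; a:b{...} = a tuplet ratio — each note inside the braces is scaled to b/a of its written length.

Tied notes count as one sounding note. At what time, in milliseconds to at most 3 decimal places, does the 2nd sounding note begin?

note 2 onset = 1b = 472.441ms

1. 0.0ms @ 0 + 472.441ms (1)
2. 472.441ms @ 1 + 472.441ms (1)
3. 944.882ms @ 2 + 472.441ms (1)
4. 1417.323ms @ 3 + 283.465ms (3/5)
5. 1700.787ms @ 18/5 + 141.732ms (3/10)
6. 1842.52ms @ 39/10 + 141.732ms (3/10)
7. 1984.252ms @ 21/5 + 283.465ms (3/5)
8. 2267.717ms @ 24/5 + 283.465ms (3/5)
9. 2551.181ms @ 27/5 + 283.465ms (3/5)
10. 2834.646ms @ 6 + 708.661ms (3/2)
11. 3543.307ms @ 15/2 + 354.331ms (3/4)
12. 3897.638ms @ 33/4 + 354.331ms (3/4)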